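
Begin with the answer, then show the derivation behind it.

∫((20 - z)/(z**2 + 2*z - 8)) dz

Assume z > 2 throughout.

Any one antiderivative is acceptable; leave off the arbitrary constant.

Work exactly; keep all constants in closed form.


The answer is 3*log(z - 2) - 4*log(z + 4).
Step 1. Decompose ∫((20 - z)/(z**2 + 2*z - 8)) dz by partial fractions, (20 - z)/(z**2 + 2*z - 8) = -4/(z + 4) + 3/(z - 2): now ∫(3/(z - 2)) dz + ∫(-4/(z + 4)) dz.
Step 2. Evaluate the standard form [assuming z > 2]: now 3*log(z - 2) + ∫(-4/(z + 4)) dz.
Step 3. Evaluate the standard form [assuming z > -4]: now 3*log(z - 2) - 4*log(z + 4).
Answer: 3*log(z - 2) - 4*log(z + 4).


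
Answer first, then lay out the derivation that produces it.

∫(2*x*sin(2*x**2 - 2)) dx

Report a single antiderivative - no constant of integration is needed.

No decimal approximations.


The answer is -cos(2*x**2 - 2)/2.
Step 1. Substitute u = x**2 - 1, turning ∫(2*x*sin(2*x**2 - 2)) dx into ∫(sin(2*u)) du: now ∫(sin(2*u)) du.
Step 2. Evaluate the standard form: now -cos(2*u)/2.
Step 3. Substitute back u = x**2 - 1: now -cos(2*x**2 - 2)/2.
Answer: -cos(2*x**2 - 2)/2.


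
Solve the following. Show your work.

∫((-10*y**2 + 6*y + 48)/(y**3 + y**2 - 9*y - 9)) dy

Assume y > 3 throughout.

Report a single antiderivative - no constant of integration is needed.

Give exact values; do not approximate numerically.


Step 1. Decompose ∫((-10*y**2 + 6*y + 48)/(y**3 + y**2 - 9*y - 9)) dy by partial fractions, (-10*y**2 + 6*y + 48)/(y**3 + y**2 - 9*y - 9) = -5/(y + 3) - 4/(y + 1) - 1/(y - 3): now ∫(-1/(y - 3)) dy + ∫(-4/(y + 1)) dy + ∫(-5/(y + 3)) dy.
Step 2. Evaluate the standard form [assuming y > -3]: now -5*log(y + 3) + ∫(-1/(y - 3)) dy + ∫(-4/(y + 1)) dy.
Step 3. Evaluate the standard form [assuming y > 3]: now -log(y - 3) - 5*log(y + 3) + ∫(-4/(y + 1)) dy.
Step 4. Evaluate the standard form [assuming y > -1]: now -log(y - 3) - 4*log(y + 1) - 5*log(y + 3).
Answer: -log(y - 3) - 4*log(y + 1) - 5*log(y + 3).


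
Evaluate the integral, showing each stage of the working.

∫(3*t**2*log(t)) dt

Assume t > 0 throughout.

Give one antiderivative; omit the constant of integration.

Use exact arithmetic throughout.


Step 1. Integrate ∫(3*t**2*log(t)) dt by parts with u = log(t), dv = (3*t**2) dt, so v = t**3 [assuming t > 0]: now t**3*log(t) + ∫(-t**2) dt.
Step 2. Evaluate the standard form: now t**3*log(t) - t**3/3.
Answer: t**3*log(t) - t**3/3.


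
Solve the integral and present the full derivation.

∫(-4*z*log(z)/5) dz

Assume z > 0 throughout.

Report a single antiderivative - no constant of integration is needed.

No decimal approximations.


Step 1. Integrate ∫(-4*z*log(z)/5) dz by parts with u = log(z), dv = (-4*z/5) dz, so v = -2*z**2/5 [assuming z > 0]: now -2*z**2*log(z)/5 + ∫(2*z/5) dz.
Step 2. Evaluate the standard form: now -2*z**2*log(z)/5 + z**2/5.
Answer: -2*z**2*log(z)/5 + z**2/5.


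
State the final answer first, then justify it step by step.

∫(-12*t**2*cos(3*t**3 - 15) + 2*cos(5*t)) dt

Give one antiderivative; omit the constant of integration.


The answer is 2*sin(5*t)/5 - 4*sin(3*t**3 - 15)/3.
Step 1. Rewrite: now ∫(-12*t**2*cos(3*t**3 - 15)) dt + ∫(2*cos(5*t)) dt.
Step 2. Evaluate the standard form: now 2*sin(5*t)/5 + ∫(-12*t**2*cos(3*t**3 - 15)) dt.
Step 3. Substitute u = t**3 - 5, turning ∫(-12*t**2*cos(3*t**3 - 15)) dt into ∫(-4*cos(3*u)) du: now 2*sin(5*t)/5 + ∫(-4*cos(3*u)) du.
Step 4. Evaluate the standard form: now 2*sin(5*t)/5 - 4*sin(3*u)/3.
Step 5. Substitute back u = t**3 - 5: now 2*sin(5*t)/5 - 4*sin(3*t**3 - 15)/3.
Answer: 2*sin(5*t)/5 - 4*sin(3*t**3 - 15)/3.


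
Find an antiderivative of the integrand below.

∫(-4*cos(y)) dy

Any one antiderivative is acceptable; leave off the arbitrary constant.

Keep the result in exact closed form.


Answer: -4*sin(y).


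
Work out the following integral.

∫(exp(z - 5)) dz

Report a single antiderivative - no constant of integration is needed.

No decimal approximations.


Answer: exp(z - 5).


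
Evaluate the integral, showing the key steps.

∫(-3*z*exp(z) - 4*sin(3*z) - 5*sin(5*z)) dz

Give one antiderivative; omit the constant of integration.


Step 1. Rewrite: now ∫(-3*z*exp(z)) dz + ∫(-4*sin(3*z)) dz + ∫(-5*sin(5*z)) dz.
Step 2. Integrate ∫(-3*z*exp(z)) dz by parts with u = z, dv = (-3*exp(z)) dz, so v = -3*exp(z): now -3*z*exp(z) + ∫(3*exp(z)) dz + ∫(-4*sin(3*z)) dz + ∫(-5*sin(5*z)) dz.
Step 3. Evaluate the standard form: now -3*z*exp(z) + 3*exp(z) + ∫(-4*sin(3*z)) dz + ∫(-5*sin(5*z)) dz.
Step 4. Evaluate the standard form: now -3*z*exp(z) + 3*exp(z) + cos(5*z) + ∫(-4*sin(3*z)) dz.
Step 5. Evaluate the standard form: now -3*z*exp(z) + 3*exp(z) + 4*cos(3*z)/3 + cos(5*z).
Answer: -3*z*exp(z) + 3*exp(z) + 4*cos(3*z)/3 + cos(5*z).


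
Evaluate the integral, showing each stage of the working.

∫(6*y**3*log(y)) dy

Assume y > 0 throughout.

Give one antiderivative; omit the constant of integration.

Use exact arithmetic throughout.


Step 1. Integrate ∫(6*y**3*log(y)) dy by parts with u = log(y), dv = (6*y**3) dy, so v = 3*y**4/2 [assuming y > 0]: now 3*y**4*log(y)/2 + ∫(-3*y**3/2) dy.
Step 2. Evaluate the standard form: now 3*y**4*log(y)/2 - 3*y**4/8.
Answer: 3*y**4*log(y)/2 - 3*y**4/8.


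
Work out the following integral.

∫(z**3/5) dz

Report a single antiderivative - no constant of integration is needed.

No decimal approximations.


Answer: z**4/20.


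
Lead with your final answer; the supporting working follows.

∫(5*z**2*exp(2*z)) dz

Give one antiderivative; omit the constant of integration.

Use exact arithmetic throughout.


The answer is 5*z**2*exp(2*z)/2 - 5*z*exp(2*z)/2 + 5*exp(2*z)/4.
Step 1. Integrate ∫(5*z**2*exp(2*z)) dz by parts with u = z**2, dv = (5*exp(2*z)) dz, so v = 5*exp(2*z)/2: now 5*z**2*exp(2*z)/2 + ∫(-5*z*exp(2*z)) dz.
Step 2. Integrate ∫(-5*z*exp(2*z)) dz by parts with u = z, dv = (-5*exp(2*z)) dz, so v = -5*exp(2*z)/2: now 5*z**2*exp(2*z)/2 - 5*z*exp(2*z)/2 + ∫(5*exp(2*z)/2) dz.
Step 3. Evaluate the standard form: now 5*z**2*exp(2*z)/2 - 5*z*exp(2*z)/2 + 5*exp(2*z)/4.
Answer: 5*z**2*exp(2*z)/2 - 5*z*exp(2*z)/2 + 5*exp(2*z)/4.


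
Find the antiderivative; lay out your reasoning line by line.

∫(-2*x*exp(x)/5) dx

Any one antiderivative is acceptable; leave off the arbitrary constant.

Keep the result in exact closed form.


Step 1. Integrate ∫(-2*x*exp(x)/5) dx by parts with u = x, dv = (-2*exp(x)/5) dx, so v = -2*exp(x)/5: now -2*x*exp(x)/5 + ∫(2*exp(x)/5) dx.
Step 2. Evaluate the standard form: now -2*x*exp(x)/5 + 2*exp(x)/5.
Answer: -2*x*exp(x)/5 + 2*exp(x)/5.


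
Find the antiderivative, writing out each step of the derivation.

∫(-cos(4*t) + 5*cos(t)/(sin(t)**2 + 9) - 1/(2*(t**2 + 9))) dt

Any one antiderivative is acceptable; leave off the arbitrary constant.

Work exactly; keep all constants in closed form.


Step 1. Rewrite: now ∫(5*cos(t)/(sin(t)**2 + 9)) dt + ∫(-1/(2*(t**2 + 9))) dt + ∫(-cos(4*t)) dt.
Step 2. Evaluate the standard form: now -sin(4*t)/4 + ∫(5*cos(t)/(sin(t)**2 + 9)) dt + ∫(-1/(2*(t**2 + 9))) dt.
Step 3. Substitute u = sin(t), turning ∫(5*cos(t)/(sin(t)**2 + 9)) dt into ∫(5/(u**2 + 9)) du: now -sin(4*t)/4 + ∫(-1/(2*(t**2 + 9))) dt + ∫(5/(u**2 + 9)) du.
Step 4. Evaluate the standard form: now -sin(4*t)/4 + 5*atan(u/3)/3 + ∫(-1/(2*(t**2 + 9))) dt.
Step 5. Substitute back u = sin(t): now -sin(4*t)/4 + 5*atan(sin(t)/3)/3 + ∫(-1/(2*(t**2 + 9))) dt.
Step 6. Evaluate the standard form: now -sin(4*t)/4 - atan(t/3)/6 + 5*atan(sin(t)/3)/3.
Answer: -sin(4*t)/4 - atan(t/3)/6 + 5*atan(sin(t)/3)/3.


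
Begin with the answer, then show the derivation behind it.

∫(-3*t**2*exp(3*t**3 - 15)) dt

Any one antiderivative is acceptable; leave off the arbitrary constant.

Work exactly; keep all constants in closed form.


The answer is -exp(3*t**3 - 15)/3.
Step 1. Substitute u = t**3 - 5, turning ∫(-3*t**2*exp(3*t**3 - 15)) dt into ∫(-exp(3*u)) du: now ∫(-exp(3*u)) du.
Step 2. Evaluate the standard form: now -exp(3*u)/3.
Step 3. Substitute back u = t**3 - 5: now -exp(3*t**3 - 15)/3.
Answer: -exp(3*t**3 - 15)/3.


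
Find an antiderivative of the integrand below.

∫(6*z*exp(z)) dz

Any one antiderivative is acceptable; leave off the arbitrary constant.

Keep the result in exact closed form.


Answer: 6*z*exp(z) - 6*exp(z).


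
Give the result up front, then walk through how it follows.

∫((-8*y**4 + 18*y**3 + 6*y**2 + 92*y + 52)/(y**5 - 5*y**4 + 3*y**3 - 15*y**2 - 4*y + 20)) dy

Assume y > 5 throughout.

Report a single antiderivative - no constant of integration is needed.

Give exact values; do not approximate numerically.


The answer is -3*log(y - 5) - 4*log(y - 1) - log(y + 1) - 2*atan(y/2).
Step 1. Decompose ∫((-8*y**4 + 18*y**3 + 6*y**2 + 92*y + 52)/(y**5 - 5*y**4 + 3*y**3 - 15*y**2 - 4*y + 20)) dy by partial fractions, (-8*y**4 + 18*y**3 + 6*y**2 + 92*y + 52)/(y**5 - 5*y**4 + 3*y**3 - 15*y**2 - 4*y + 20) = -4/(y**2 + 4) - 1/(y + 1) - 4/(y - 1) - 3/(y - 5): now ∫(-3/(y - 5)) dy + ∫(-4/(y - 1)) dy + ∫(-1/(y + 1)) dy + ∫(-4/(y**2 + 4)) dy.
Step 2. Evaluate the standard form [assuming y > -1]: now -log(y + 1) + ∫(-3/(y - 5)) dy + ∫(-4/(y - 1)) dy + ∫(-4/(y**2 + 4)) dy.
Step 3. Evaluate the standard form [assuming y > 5]: now -3*log(y - 5) - log(y + 1) + ∫(-4/(y - 1)) dy + ∫(-4/(y**2 + 4)) dy.
Step 4. Evaluate the standard form [assuming y > 1]: now -3*log(y - 5) - 4*log(y - 1) - log(y + 1) + ∫(-4/(y**2 + 4)) dy.
Step 5. Evaluate the standard form: now -3*log(y - 5) - 4*log(y - 1) - log(y + 1) - 2*atan(y/2).
Answer: -3*log(y - 5) - 4*log(y - 1) - log(y + 1) - 2*atan(y/2).


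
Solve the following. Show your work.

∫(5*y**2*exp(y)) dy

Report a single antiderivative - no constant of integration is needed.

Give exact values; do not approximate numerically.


Step 1. Integrate ∫(5*y**2*exp(y)) dy by parts with u = y**2, dv = (5*exp(y)) dy, so v = 5*exp(y): now 5*y**2*exp(y) + ∫(-10*y*exp(y)) dy.
Step 2. Integrate ∫(-10*y*exp(y)) dy by parts with u = y, dv = (-10*exp(y)) dy, so v = -10*exp(y): now 5*y**2*exp(y) - 10*y*exp(y) + ∫(10*exp(y)) dy.
Step 3. Evaluate the standard form: now 5*y**2*exp(y) - 10*y*exp(y) + 10*exp(y).
Answer: 5*y**2*exp(y) - 10*y*exp(y) + 10*exp(y).


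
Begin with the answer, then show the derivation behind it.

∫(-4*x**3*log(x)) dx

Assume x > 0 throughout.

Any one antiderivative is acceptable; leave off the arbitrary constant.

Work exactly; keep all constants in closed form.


The answer is -x**4*log(x) + x**4/4.
Step 1. Integrate ∫(-4*x**3*log(x)) dx by parts with u = log(x), dv = (-4*x**3) dx, so v = -x**4 [assuming x > 0]: now -x**4*log(x) + ∫(x**3) dx.
Step 2. Evaluate the standard form: now -x**4*log(x) + x**4/4.
Answer: -x**4*log(x) + x**4/4.


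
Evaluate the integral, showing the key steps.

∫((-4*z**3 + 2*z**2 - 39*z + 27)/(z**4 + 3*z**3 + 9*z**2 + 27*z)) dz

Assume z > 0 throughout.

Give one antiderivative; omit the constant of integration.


Step 1. Decompose ∫((-4*z**3 + 2*z**2 - 39*z + 27)/(z**4 + 3*z**3 + 9*z**2 + 27*z)) dz by partial fractions, (-4*z**3 + 2*z**2 - 39*z + 27)/(z**4 + 3*z**3 + 9*z**2 + 27*z) = -1/(z**2 + 9) - 5/(z + 3) + 1/z: now ∫(1/z) dz + ∫(-5/(z + 3)) dz + ∫(-1/(z**2 + 9)) dz.
Step 2. Evaluate the standard form [assuming z > -3]: now -5*log(z + 3) + ∫(1/z) dz + ∫(-1/(z**2 + 9)) dz.
Step 3. Evaluate the standard form [assuming z > 0]: now log(z) - 5*log(z + 3) + ∫(-1/(z**2 + 9)) dz.
Step 4. Evaluate the standard form: now log(z) - 5*log(z + 3) - atan(z/3)/3.
Answer: log(z) - 5*log(z + 3) - atan(z/3)/3.


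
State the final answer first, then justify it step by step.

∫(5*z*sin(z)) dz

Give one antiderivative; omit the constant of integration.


The answer is -5*z*cos(z) + 5*sin(z).
Step 1. Integrate ∫(5*z*sin(z)) dz by parts with u = z, dv = (5*sin(z)) dz, so v = -5*cos(z): now -5*z*cos(z) + ∫(5*cos(z)) dz.
Step 2. Evaluate the standard form: now -5*z*cos(z) + 5*sin(z).
Answer: -5*z*cos(z) + 5*sin(z).


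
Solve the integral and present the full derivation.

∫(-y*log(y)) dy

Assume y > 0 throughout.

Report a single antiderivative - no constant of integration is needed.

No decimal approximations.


Step 1. Integrate ∫(-y*log(y)) dy by parts with u = log(y), dv = (-y) dy, so v = -y**2/2 [assuming y > 0]: now -y**2*log(y)/2 + ∫(y/2) dy.
Step 2. Evaluate the standard form: now -y**2*log(y)/2 + y**2/4.
Answer: -y**2*log(y)/2 + y**2/4.


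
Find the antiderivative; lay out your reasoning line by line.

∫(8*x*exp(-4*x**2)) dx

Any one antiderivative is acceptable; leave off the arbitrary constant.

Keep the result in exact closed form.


Step 1. Substitute u = x**2, turning ∫(8*x*exp(-4*x**2)) dx into ∫(4*exp(-4*u)) du: now ∫(4*exp(-4*u)) du.
Step 2. Evaluate the standard form: now -exp(-4*u).
Step 3. Substitute back u = x**2: now -exp(-4*x**2).
Answer: -exp(-4*x**2).


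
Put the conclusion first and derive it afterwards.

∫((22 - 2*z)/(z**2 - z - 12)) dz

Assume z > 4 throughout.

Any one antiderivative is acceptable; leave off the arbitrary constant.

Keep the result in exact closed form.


The answer is 2*log(z - 4) - 4*log(z + 3).
Step 1. Decompose ∫((22 - 2*z)/(z**2 - z - 12)) dz by partial fractions, (22 - 2*z)/(z**2 - z - 12) = -4/(z + 3) + 2/(z - 4): now ∫(2/(z - 4)) dz + ∫(-4/(z + 3)) dz.
Step 2. Evaluate the standard form [assuming z > -3]: now -4*log(z + 3) + ∫(2/(z - 4)) dz.
Step 3. Evaluate the standard form [assuming z > 4]: now 2*log(z - 4) - 4*log(z + 3).
Answer: 2*log(z - 4) - 4*log(z + 3).


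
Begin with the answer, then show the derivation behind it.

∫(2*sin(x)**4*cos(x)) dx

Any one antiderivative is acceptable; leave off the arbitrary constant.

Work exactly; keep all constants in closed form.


The answer is 2*sin(x)**5/5.
Step 1. Substitute u = sin(x), turning ∫(2*sin(x)**4*cos(x)) dx into ∫(2*u**4) du: now ∫(2*u**4) du.
Step 2. Evaluate the standard form: now 2*u**5/5.
Step 3. Substitute back u = sin(x): now 2*sin(x)**5/5.
Answer: 2*sin(x)**5/5.


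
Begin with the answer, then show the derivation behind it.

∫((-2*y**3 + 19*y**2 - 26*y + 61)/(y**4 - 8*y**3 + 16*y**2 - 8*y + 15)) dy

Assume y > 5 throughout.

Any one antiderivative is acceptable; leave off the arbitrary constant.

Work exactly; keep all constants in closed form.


The answer is 3*log(y - 5) - 5*log(y - 3) + 3*atan(y).
Step 1. Decompose ∫((-2*y**3 + 19*y**2 - 26*y + 61)/(y**4 - 8*y**3 + 16*y**2 - 8*y + 15)) dy by partial fractions, (-2*y**3 + 19*y**2 - 26*y + 61)/(y**4 - 8*y**3 + 16*y**2 - 8*y + 15) = 3/(y**2 + 1) - 5/(y - 3) + 3/(y - 5): now ∫(3/(y - 5)) dy + ∫(-5/(y - 3)) dy + ∫(3/(y**2 + 1)) dy.
Step 2. Evaluate the standard form [assuming y > 5]: now 3*log(y - 5) + ∫(-5/(y - 3)) dy + ∫(3/(y**2 + 1)) dy.
Step 3. Evaluate the standard form [assuming y > 3]: now 3*log(y - 5) - 5*log(y - 3) + ∫(3/(y**2 + 1)) dy.
Step 4. Evaluate the standard form: now 3*log(y - 5) - 5*log(y - 3) + 3*atan(y).
Answer: 3*log(y - 5) - 5*log(y - 3) + 3*atan(y).


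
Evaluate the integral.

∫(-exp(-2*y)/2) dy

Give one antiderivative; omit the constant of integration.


Answer: exp(-2*y)/4.


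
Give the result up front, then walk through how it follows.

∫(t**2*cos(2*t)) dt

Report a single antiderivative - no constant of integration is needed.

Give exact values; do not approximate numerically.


The answer is t**2*sin(2*t)/2 + t*cos(2*t)/2 - sin(2*t)/4.
Step 1. Integrate ∫(t**2*cos(2*t)) dt by parts with u = t**2, dv = (cos(2*t)) dt, so v = sin(2*t)/2: now t**2*sin(2*t)/2 + ∫(-t*sin(2*t)) dt.
Step 2. Integrate ∫(-t*sin(2*t)) dt by parts with u = t, dv = (-sin(2*t)) dt, so v = cos(2*t)/2: now t**2*sin(2*t)/2 + t*cos(2*t)/2 + ∫(-cos(2*t)/2) dt.
Step 3. Evaluate the standard form: now t**2*sin(2*t)/2 + t*cos(2*t)/2 - sin(2*t)/4.
Answer: t**2*sin(2*t)/2 + t*cos(2*t)/2 - sin(2*t)/4.


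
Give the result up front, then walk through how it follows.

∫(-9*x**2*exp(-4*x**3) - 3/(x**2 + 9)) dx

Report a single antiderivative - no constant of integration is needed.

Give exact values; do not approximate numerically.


The answer is -atan(x/3) + 3*exp(-4*x**3)/4.
Step 1. Rewrite: now ∫(-9*x**2*exp(-4*x**3)) dx + ∫(-3/(x**2 + 9)) dx.
Step 2. Evaluate the standard form: now -atan(x/3) + ∫(-9*x**2*exp(-4*x**3)) dx.
Step 3. Substitute u = x**3, turning ∫(-9*x**2*exp(-4*x**3)) dx into ∫(-3*exp(-4*u)) du: now -atan(x/3) + ∫(-3*exp(-4*u)) du.
Step 4. Evaluate the standard form: now -atan(x/3) + 3*exp(-4*u)/4.
Step 5. Substitute back u = x**3: now -atan(x/3) + 3*exp(-4*x**3)/4.
Answer: -atan(x/3) + 3*exp(-4*x**3)/4.


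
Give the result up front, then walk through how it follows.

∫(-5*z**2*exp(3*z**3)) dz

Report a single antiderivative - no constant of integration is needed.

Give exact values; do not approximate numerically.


The answer is -5*exp(3*z**3)/9.
Step 1. Substitute u = z**3, turning ∫(-5*z**2*exp(3*z**3)) dz into ∫(-5*exp(3*u)/3) du: now ∫(-5*exp(3*u)/3) du.
Step 2. Evaluate the standard form: now -5*exp(3*u)/9.
Step 3. Substitute back u = z**3: now -5*exp(3*z**3)/9.
Answer: -5*exp(3*z**3)/9.


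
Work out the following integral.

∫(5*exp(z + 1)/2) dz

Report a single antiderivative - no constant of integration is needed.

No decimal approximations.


Answer: 5*exp(z + 1)/2.


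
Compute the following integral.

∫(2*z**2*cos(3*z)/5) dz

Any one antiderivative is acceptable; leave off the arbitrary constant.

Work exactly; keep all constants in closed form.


Answer: 2*z**2*sin(3*z)/15 + 4*z*cos(3*z)/45 - 4*sin(3*z)/135.


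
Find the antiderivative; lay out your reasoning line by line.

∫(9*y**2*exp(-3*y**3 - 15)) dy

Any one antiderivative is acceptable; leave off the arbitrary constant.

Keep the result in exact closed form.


Step 1. Substitute u = y**3 + 5, turning ∫(9*y**2*exp(-3*y**3 - 15)) dy into ∫(3*exp(-3*u)) du: now ∫(3*exp(-3*u)) du.
Step 2. Evaluate the standard form: now -exp(-3*u).
Step 3. Substitute back u = y**3 + 5: now -exp(-3*y**3 - 15).
Answer: -exp(-3*y**3 - 15).


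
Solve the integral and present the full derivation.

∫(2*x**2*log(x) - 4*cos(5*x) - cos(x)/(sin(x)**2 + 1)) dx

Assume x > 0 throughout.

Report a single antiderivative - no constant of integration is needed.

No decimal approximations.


Step 1. Rewrite: now ∫(2*x**2*log(x)) dx + ∫(-cos(x)/(sin(x)**2 + 1)) dx + ∫(-4*cos(5*x)) dx.
Step 2. Evaluate the standard form: now -4*sin(5*x)/5 + ∫(2*x**2*log(x)) dx + ∫(-cos(x)/(sin(x)**2 + 1)) dx.
Step 3. Integrate ∫(2*x**2*log(x)) dx by parts with u = log(x), dv = (2*x**2) dx, so v = 2*x**3/3 [assuming x > 0]: now 2*x**3*log(x)/3 - 4*sin(5*x)/5 + ∫(-2*x**2/3) dx + ∫(-cos(x)/(sin(x)**2 + 1)) dx.
Step 4. Evaluate the standard form: now 2*x**3*log(x)/3 - 2*x**3/9 - 4*sin(5*x)/5 + ∫(-cos(x)/(sin(x)**2 + 1)) dx.
Step 5. Substitute u = sin(x), turning ∫(-cos(x)/(sin(x)**2 + 1)) dx into ∫(-1/(u**2 + 1)) du: now 2*x**3*log(x)/3 - 2*x**3/9 - 4*sin(5*x)/5 + ∫(-1/(u**2 + 1)) du.
Step 6. Evaluate the standard form: now 2*x**3*log(x)/3 - 2*x**3/9 - 4*sin(5*x)/5 - atan(u).
Step 7. Substitute back u = sin(x): now 2*x**3*log(x)/3 - 2*x**3/9 - 4*sin(5*x)/5 - atan(sin(x)).
Answer: 2*x**3*log(x)/3 - 2*x**3/9 - 4*sin(5*x)/5 - atan(sin(x)).


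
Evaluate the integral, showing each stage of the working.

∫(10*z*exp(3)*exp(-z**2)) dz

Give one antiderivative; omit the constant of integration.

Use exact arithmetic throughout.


Step 1. Substitute u = z**2 - 3, turning ∫(10*z*exp(3)*exp(-z**2)) dz into ∫(5*exp(-u)) du: now ∫(5*exp(-u)) du.
Step 2. Evaluate the standard form: now -5*exp(-u).
Step 3. Substitute back u = z**2 - 3: now -5*exp(3 - z**2).
Answer: -5*exp(3 - z**2).


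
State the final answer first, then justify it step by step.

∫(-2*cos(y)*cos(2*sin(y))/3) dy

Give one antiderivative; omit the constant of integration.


The answer is -sin(2*sin(y))/3.
Step 1. Substitute u = sin(y), turning ∫(-2*cos(y)*cos(2*sin(y))/3) dy into ∫(-2*cos(2*u)/3) du: now ∫(-2*cos(2*u)/3) du.
Step 2. Evaluate the standard form: now -sin(2*u)/3.
Step 3. Substitute back u = sin(y): now -sin(2*sin(y))/3.
Answer: -sin(2*sin(y))/3.


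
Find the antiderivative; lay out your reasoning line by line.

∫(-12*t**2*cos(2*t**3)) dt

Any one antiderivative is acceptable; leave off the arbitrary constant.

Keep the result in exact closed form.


Step 1. Substitute u = t**3, turning ∫(-12*t**2*cos(2*t**3)) dt into ∫(-4*cos(2*u)) du: now ∫(-4*cos(2*u)) du.
Step 2. Evaluate the standard form: now -2*sin(2*u).
Step 3. Substitute back u = t**3: now -2*sin(2*t**3).
Answer: -2*sin(2*t**3).


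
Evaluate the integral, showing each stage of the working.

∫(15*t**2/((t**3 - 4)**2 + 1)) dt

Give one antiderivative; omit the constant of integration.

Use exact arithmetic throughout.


Step 1. Substitute u = t**3 - 4, turning ∫(15*t**2/((t**3 - 4)**2 + 1)) dt into ∫(5/(u**2 + 1)) du: now ∫(5/(u**2 + 1)) du.
Step 2. Evaluate the standard form: now 5*atan(u).
Step 3. Substitute back u = t**3 - 4: now 5*atan(t**3 - 4).
Answer: 5*atan(t**3 - 4).


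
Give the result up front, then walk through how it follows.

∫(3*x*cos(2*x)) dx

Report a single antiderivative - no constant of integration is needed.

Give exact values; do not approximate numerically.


The answer is 3*x*sin(2*x)/2 + 3*cos(2*x)/4.
Step 1. Integrate ∫(3*x*cos(2*x)) dx by parts with u = x, dv = (3*cos(2*x)) dx, so v = 3*sin(2*x)/2: now 3*x*sin(2*x)/2 + ∫(-3*sin(2*x)/2) dx.
Step 2. Evaluate the standard form: now 3*x*sin(2*x)/2 + 3*cos(2*x)/4.
Answer: 3*x*sin(2*x)/2 + 3*cos(2*x)/4.


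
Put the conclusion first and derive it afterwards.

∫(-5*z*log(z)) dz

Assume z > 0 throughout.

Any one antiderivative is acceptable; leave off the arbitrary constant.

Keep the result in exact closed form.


The answer is -5*z**2*log(z)/2 + 5*z**2/4.
Step 1. Integrate ∫(-5*z*log(z)) dz by parts with u = log(z), dv = (-5*z) dz, so v = -5*z**2/2 [assuming z > 0]: now -5*z**2*log(z)/2 + ∫(5*z/2) dz.
Step 2. Evaluate the standard form: now -5*z**2*log(z)/2 + 5*z**2/4.
Answer: -5*z**2*log(z)/2 + 5*z**2/4.


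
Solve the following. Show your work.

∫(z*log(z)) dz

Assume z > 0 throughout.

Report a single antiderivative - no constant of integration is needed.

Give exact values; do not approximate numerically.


Step 1. Integrate ∫(z*log(z)) dz by parts with u = log(z), dv = (z) dz, so v = z**2/2 [assuming z > 0]: now z**2*log(z)/2 + ∫(-z/2) dz.
Step 2. Evaluate the standard form: now z**2*log(z)/2 - z**2/4.
Answer: z**2*log(z)/2 - z**2/4.


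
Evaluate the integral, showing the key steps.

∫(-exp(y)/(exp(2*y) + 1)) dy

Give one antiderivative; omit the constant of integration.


Step 1. Substitute u = exp(y), turning ∫(-exp(y)/(exp(2*y) + 1)) dy into ∫(-1/(u**2 + 1)) du: now ∫(-1/(u**2 + 1)) du.
Step 2. Evaluate the standard form: now -atan(u).
Step 3. Substitute back u = exp(y): now -atan(exp(y)).
Answer: -atan(exp(y)).


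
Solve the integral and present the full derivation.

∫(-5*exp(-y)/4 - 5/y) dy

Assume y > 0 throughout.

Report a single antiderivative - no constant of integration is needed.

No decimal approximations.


Step 1. Rewrite: now ∫(-5/y) dy + ∫(-5*exp(-y)/4) dy.
Step 2. Evaluate the standard form [assuming y > 0]: now -5*log(y) + ∫(-5*exp(-y)/4) dy.
Step 3. Evaluate the standard form: now -5*log(y) + 5*exp(-y)/4.
Answer: -5*log(y) + 5*exp(-y)/4.


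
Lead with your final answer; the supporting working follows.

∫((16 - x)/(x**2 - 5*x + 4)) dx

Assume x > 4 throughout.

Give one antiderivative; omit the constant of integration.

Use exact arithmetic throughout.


The answer is 4*log(x - 4) - 5*log(x - 1).
Step 1. Decompose ∫((16 - x)/(x**2 - 5*x + 4)) dx by partial fractions, (16 - x)/(x**2 - 5*x + 4) = -5/(x - 1) + 4/(x - 4): now ∫(4/(x - 4)) dx + ∫(-5/(x - 1)) dx.
Step 2. Evaluate the standard form [assuming x > 1]: now -5*log(x - 1) + ∫(4/(x - 4)) dx.
Step 3. Evaluate the standard form [assuming x > 4]: now 4*log(x - 4) - 5*log(x - 1).
Answer: 4*log(x - 4) - 5*log(x - 1).


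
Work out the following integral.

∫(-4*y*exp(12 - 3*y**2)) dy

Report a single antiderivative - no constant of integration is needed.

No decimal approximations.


Answer: 2*exp(12 - 3*y**2)/3.


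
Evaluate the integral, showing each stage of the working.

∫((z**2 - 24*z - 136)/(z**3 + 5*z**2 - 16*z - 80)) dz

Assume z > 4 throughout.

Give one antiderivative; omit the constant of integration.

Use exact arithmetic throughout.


Step 1. Decompose ∫((z**2 - 24*z - 136)/(z**3 + 5*z**2 - 16*z - 80)) dz by partial fractions, (z**2 - 24*z - 136)/(z**3 + 5*z**2 - 16*z - 80) = 1/(z + 5) + 3/(z + 4) - 3/(z - 4): now ∫(-3/(z - 4)) dz + ∫(3/(z + 4)) dz + ∫(1/(z + 5)) dz.
Step 2. Evaluate the standard form [assuming z > -5]: now log(z + 5) + ∫(-3/(z - 4)) dz + ∫(3/(z + 4)) dz.
Step 3. Evaluate the standard form [assuming z > -4]: now 3*log(z + 4) + log(z + 5) + ∫(-3/(z - 4)) dz.
Step 4. Evaluate the standard form [assuming z > 4]: now -3*log(z - 4) + 3*log(z + 4) + log(z + 5).
Answer: -3*log(z - 4) + 3*log(z + 4) + log(z + 5).


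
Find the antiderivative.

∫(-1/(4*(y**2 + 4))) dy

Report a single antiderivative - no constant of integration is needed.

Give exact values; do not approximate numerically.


Answer: -atan(y/2)/8.


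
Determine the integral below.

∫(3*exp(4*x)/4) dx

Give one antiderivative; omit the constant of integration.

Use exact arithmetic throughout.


Answer: 3*exp(4*x)/16.


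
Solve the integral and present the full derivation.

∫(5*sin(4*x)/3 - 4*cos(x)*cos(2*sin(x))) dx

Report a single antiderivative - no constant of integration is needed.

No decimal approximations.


Step 1. Rewrite: now ∫(-4*cos(x)*cos(2*sin(x))) dx + ∫(5*sin(4*x)/3) dx.
Step 2. Substitute u = sin(x), turning ∫(-4*cos(x)*cos(2*sin(x))) dx into ∫(-4*cos(2*u)) du: now ∫(5*sin(4*x)/3) dx + ∫(-4*cos(2*u)) du.
Step 3. Evaluate the standard form: now -2*sin(2*u) + ∫(5*sin(4*x)/3) dx.
Step 4. Substitute back u = sin(x): now -2*sin(2*sin(x)) + ∫(5*sin(4*x)/3) dx.
Step 5. Evaluate the standard form: now -2*sin(2*sin(x)) - 5*cos(4*x)/12.
Answer: -2*sin(2*sin(x)) - 5*cos(4*x)/12.


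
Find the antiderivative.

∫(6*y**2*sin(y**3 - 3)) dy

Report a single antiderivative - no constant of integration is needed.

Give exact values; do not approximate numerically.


Answer: -2*cos(y**3 - 3).


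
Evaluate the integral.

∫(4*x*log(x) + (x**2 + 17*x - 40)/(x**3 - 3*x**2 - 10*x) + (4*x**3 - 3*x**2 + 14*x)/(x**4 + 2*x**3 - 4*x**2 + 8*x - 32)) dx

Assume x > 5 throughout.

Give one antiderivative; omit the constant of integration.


Answer: 2*x**2*log(x) - x**2 + 4*log(x) + 2*log(x - 5) + log(x - 2) - 5*log(x + 2) + 3*log(x + 4) - atan(x/2)/2.


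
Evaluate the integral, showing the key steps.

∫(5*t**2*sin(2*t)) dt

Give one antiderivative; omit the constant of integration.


Step 1. Integrate ∫(5*t**2*sin(2*t)) dt by parts with u = t**2, dv = (5*sin(2*t)) dt, so v = -5*cos(2*t)/2: now -5*t**2*cos(2*t)/2 + ∫(5*t*cos(2*t)) dt.
Step 2. Integrate ∫(5*t*cos(2*t)) dt by parts with u = t, dv = (5*cos(2*t)) dt, so v = 5*sin(2*t)/2: now -5*t**2*cos(2*t)/2 + 5*t*sin(2*t)/2 + ∫(-5*sin(2*t)/2) dt.
Step 3. Evaluate the standard form: now -5*t**2*cos(2*t)/2 + 5*t*sin(2*t)/2 + 5*cos(2*t)/4.
Answer: -5*t**2*cos(2*t)/2 + 5*t*sin(2*t)/2 + 5*cos(2*t)/4.


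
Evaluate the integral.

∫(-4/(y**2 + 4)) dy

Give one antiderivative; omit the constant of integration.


Answer: -2*atan(y/2).


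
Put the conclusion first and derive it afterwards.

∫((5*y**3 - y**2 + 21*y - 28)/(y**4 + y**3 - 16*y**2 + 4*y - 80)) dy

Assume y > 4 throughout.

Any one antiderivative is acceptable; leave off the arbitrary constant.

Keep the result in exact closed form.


The answer is 2*log(y - 4) + 3*log(y + 5) + atan(y/2)/2.
Step 1. Decompose ∫((5*y**3 - y**2 + 21*y - 28)/(y**4 + y**3 - 16*y**2 + 4*y - 80)) dy by partial fractions, (5*y**3 - y**2 + 21*y - 28)/(y**4 + y**3 - 16*y**2 + 4*y - 80) = 1/(y**2 + 4) + 3/(y + 5) + 2/(y - 4): now ∫(2/(y - 4)) dy + ∫(3/(y + 5)) dy + ∫(1/(y**2 + 4)) dy.
Step 2. Evaluate the standard form [assuming y > -5]: now 3*log(y + 5) + ∫(2/(y - 4)) dy + ∫(1/(y**2 + 4)) dy.
Step 3. Evaluate the standard form [assuming y > 4]: now 2*log(y - 4) + 3*log(y + 5) + ∫(1/(y**2 + 4)) dy.
Step 4. Evaluate the standard form: now 2*log(y - 4) + 3*log(y + 5) + atan(y/2)/2.
Answer: 2*log(y - 4) + 3*log(y + 5) + atan(y/2)/2.


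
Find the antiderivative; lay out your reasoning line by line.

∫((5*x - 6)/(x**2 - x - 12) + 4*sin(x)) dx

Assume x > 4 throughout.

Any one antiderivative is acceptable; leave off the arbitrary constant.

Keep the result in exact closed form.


Step 1. Rewrite: now ∫((5*x - 6)/(x**2 - x - 12)) dx + ∫(4*sin(x)) dx.
Step 2. Decompose ∫((5*x - 6)/(x**2 - x - 12)) dx by partial fractions, (5*x - 6)/(x**2 - x - 12) = 3/(x + 3) + 2/(x - 4): now ∫(2/(x - 4)) dx + ∫(3/(x + 3)) dx + ∫(4*sin(x)) dx.
Step 3. Evaluate the standard form [assuming x > 4]: now 2*log(x - 4) + ∫(3/(x + 3)) dx + ∫(4*sin(x)) dx.
Step 4. Evaluate the standard form [assuming x > -3]: now 2*log(x - 4) + 3*log(x + 3) + ∫(4*sin(x)) dx.
Step 5. Evaluate the standard form: now 2*log(x - 4) + 3*log(x + 3) - 4*cos(x).
Answer: 2*log(x - 4) + 3*log(x + 3) - 4*cos(x).


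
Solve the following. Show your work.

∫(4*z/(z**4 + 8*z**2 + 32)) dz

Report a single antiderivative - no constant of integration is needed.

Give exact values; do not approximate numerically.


Step 1. Substitute u = z**2 + 4, turning ∫(4*z/(z**4 + 8*z**2 + 32)) dz into ∫(2/(u**2 + 16)) du: now ∫(2/(u**2 + 16)) du.
Step 2. Evaluate the standard form: now atan(u/4)/2.
Step 3. Substitute back u = z**2 + 4: now atan(z**2/4 + 1)/2.
Answer: atan(z**2/4 + 1)/2.


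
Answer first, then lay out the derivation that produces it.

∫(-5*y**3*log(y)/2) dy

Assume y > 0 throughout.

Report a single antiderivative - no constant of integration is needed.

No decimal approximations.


The answer is -5*y**4*log(y)/8 + 5*y**4/32.
Step 1. Integrate ∫(-5*y**3*log(y)/2) dy by parts with u = log(y), dv = (-5*y**3/2) dy, so v = -5*y**4/8 [assuming y > 0]: now -5*y**4*log(y)/8 + ∫(5*y**3/8) dy.
Step 2. Evaluate the standard form: now -5*y**4*log(y)/8 + 5*y**4/32.
Answer: -5*y**4*log(y)/8 + 5*y**4/32.


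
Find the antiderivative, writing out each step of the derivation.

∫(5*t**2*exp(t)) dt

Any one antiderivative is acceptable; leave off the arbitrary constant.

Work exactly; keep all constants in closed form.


Step 1. Integrate ∫(5*t**2*exp(t)) dt by parts with u = t**2, dv = (5*exp(t)) dt, so v = 5*exp(t): now 5*t**2*exp(t) + ∫(-10*t*exp(t)) dt.
Step 2. Integrate ∫(-10*t*exp(t)) dt by parts with u = t, dv = (-10*exp(t)) dt, so v = -10*exp(t): now 5*t**2*exp(t) - 10*t*exp(t) + ∫(10*exp(t)) dt.
Step 3. Evaluate the standard form: now 5*t**2*exp(t) - 10*t*exp(t) + 10*exp(t).
Answer: 5*t**2*exp(t) - 10*t*exp(t) + 10*exp(t).


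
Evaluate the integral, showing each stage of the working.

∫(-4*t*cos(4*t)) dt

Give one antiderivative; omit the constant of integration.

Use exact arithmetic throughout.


Step 1. Integrate ∫(-4*t*cos(4*t)) dt by parts with u = t, dv = (-4*cos(4*t)) dt, so v = -sin(4*t): now -t*sin(4*t) + ∫(sin(4*t)) dt.
Step 2. Evaluate the standard form: now -t*sin(4*t) - cos(4*t)/4.
Answer: -t*sin(4*t) - cos(4*t)/4.


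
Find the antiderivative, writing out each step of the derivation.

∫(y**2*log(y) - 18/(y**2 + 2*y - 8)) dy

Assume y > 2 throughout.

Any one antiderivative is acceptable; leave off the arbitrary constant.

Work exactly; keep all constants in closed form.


Step 1. Rewrite: now ∫(y**2*log(y)) dy + ∫(-18/(y**2 + 2*y - 8)) dy.
Step 2. Decompose ∫(-18/(y**2 + 2*y - 8)) dy by partial fractions, -18/(y**2 + 2*y - 8) = 3/(y + 4) - 3/(y - 2): now ∫(y**2*log(y)) dy + ∫(-3/(y - 2)) dy + ∫(3/(y + 4)) dy.
Step 3. Evaluate the standard form [assuming y > -4]: now 3*log(y + 4) + ∫(y**2*log(y)) dy + ∫(-3/(y - 2)) dy.
Step 4. Evaluate the standard form [assuming y > 2]: now -3*log(y - 2) + 3*log(y + 4) + ∫(y**2*log(y)) dy.
Step 5. Integrate ∫(y**2*log(y)) dy by parts with u = log(y), dv = (y**2) dy, so v = y**3/3 [assuming y > 0]: now y**3*log(y)/3 - 3*log(y - 2) + 3*log(y + 4) + ∫(-y**2/3) dy.
Step 6. Evaluate the standard form: now y**3*log(y)/3 - y**3/9 - 3*log(y - 2) + 3*log(y + 4).
Answer: y**3*log(y)/3 - y**3/9 - 3*log(y - 2) + 3*log(y + 4).


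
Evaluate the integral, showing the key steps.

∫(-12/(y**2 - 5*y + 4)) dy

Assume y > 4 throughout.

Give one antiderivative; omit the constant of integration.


Step 1. Decompose ∫(-12/(y**2 - 5*y + 4)) dy by partial fractions, -12/(y**2 - 5*y + 4) = 4/(y - 1) - 4/(y - 4): now ∫(-4/(y - 4)) dy + ∫(4/(y - 1)) dy.
Step 2. Evaluate the standard form [assuming y > 4]: now -4*log(y - 4) + ∫(4/(y - 1)) dy.
Step 3. Evaluate the standard form [assuming y > 1]: now -4*log(y - 4) + 4*log(y - 1).
Answer: -4*log(y - 4) + 4*log(y - 1).


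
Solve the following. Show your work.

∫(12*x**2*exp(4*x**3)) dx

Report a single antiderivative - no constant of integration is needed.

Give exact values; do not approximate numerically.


Step 1. Substitute u = x**3, turning ∫(12*x**2*exp(4*x**3)) dx into ∫(4*exp(4*u)) du: now ∫(4*exp(4*u)) du.
Step 2. Evaluate the standard form: now exp(4*u).
Step 3. Substitute back u = x**3: now exp(4*x**3).
Answer: exp(4*x**3).


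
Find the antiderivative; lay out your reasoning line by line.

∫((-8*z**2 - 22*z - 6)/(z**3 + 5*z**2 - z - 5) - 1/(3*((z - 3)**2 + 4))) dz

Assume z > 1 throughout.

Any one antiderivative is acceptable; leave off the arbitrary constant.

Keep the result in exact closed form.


Step 1. Rewrite: now ∫((-8*z**2 - 22*z - 6)/(z**3 + 5*z**2 - z - 5)) dz + ∫(-1/(3*((z - 3)**2 + 4))) dz.
Step 2. Decompose ∫((-8*z**2 - 22*z - 6)/(z**3 + 5*z**2 - z - 5)) dz by partial fractions, (-8*z**2 - 22*z - 6)/(z**3 + 5*z**2 - z - 5) = -4/(z + 5) - 1/(z + 1) - 3/(z - 1): now ∫(-3/(z - 1)) dz + ∫(-1/(z + 1)) dz + ∫(-4/(z + 5)) dz + ∫(-1/(3*((z - 3)**2 + 4))) dz.
Step 3. Evaluate the standard form [assuming z > -5]: now -4*log(z + 5) + ∫(-3/(z - 1)) dz + ∫(-1/(z + 1)) dz + ∫(-1/(3*((z - 3)**2 + 4))) dz.
Step 4. Evaluate the standard form [assuming z > -1]: now -log(z + 1) - 4*log(z + 5) + ∫(-3/(z - 1)) dz + ∫(-1/(3*((z - 3)**2 + 4))) dz.
Step 5. Evaluate the standard form [assuming z > 1]: now -3*log(z - 1) - log(z + 1) - 4*log(z + 5) + ∫(-1/(3*((z - 3)**2 + 4))) dz.
Step 6. Substitute u = z - 3, turning ∫(-1/(3*((z - 3)**2 + 4))) dz into ∫(-1/(3*(u**2 + 4))) du: now -3*log(z - 1) - log(z + 1) - 4*log(z + 5) + ∫(-1/(3*(u**2 + 4))) du.
Step 7. Evaluate the standard form: now -3*log(z - 1) - log(z + 1) - 4*log(z + 5) - atan(u/2)/6.
Step 8. Substitute back u = z - 3: now -3*log(z - 1) - log(z + 1) - 4*log(z + 5) - atan(z/2 - 3/2)/6.
Answer: -3*log(z - 1) - log(z + 1) - 4*log(z + 5) - atan(z/2 - 3/2)/6.


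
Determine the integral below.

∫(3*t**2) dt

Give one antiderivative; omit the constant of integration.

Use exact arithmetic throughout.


Answer: t**3.


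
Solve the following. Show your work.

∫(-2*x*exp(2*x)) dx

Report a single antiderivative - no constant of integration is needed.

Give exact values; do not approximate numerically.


Step 1. Integrate ∫(-2*x*exp(2*x)) dx by parts with u = x, dv = (-2*exp(2*x)) dx, so v = -exp(2*x): now -x*exp(2*x) + ∫(exp(2*x)) dx.
Step 2. Evaluate the standard form: now -x*exp(2*x) + exp(2*x)/2.
Answer: -x*exp(2*x) + exp(2*x)/2.


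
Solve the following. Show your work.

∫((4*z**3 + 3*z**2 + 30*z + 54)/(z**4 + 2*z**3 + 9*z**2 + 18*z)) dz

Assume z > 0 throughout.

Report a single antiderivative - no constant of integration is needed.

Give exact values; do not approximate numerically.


Step 1. Decompose ∫((4*z**3 + 3*z**2 + 30*z + 54)/(z**4 + 2*z**3 + 9*z**2 + 18*z)) dz by partial fractions, (4*z**3 + 3*z**2 + 30*z + 54)/(z**4 + 2*z**3 + 9*z**2 + 18*z) = -3/(z**2 + 9) + 1/(z + 2) + 3/z: now ∫(3/z) dz + ∫(1/(z + 2)) dz + ∫(-3/(z**2 + 9)) dz.
Step 2. Evaluate the standard form [assuming z > -2]: now log(z + 2) + ∫(3/z) dz + ∫(-3/(z**2 + 9)) dz.
Step 3. Evaluate the standard form [assuming z > 0]: now 3*log(z) + log(z + 2) + ∫(-3/(z**2 + 9)) dz.
Step 4. Evaluate the standard form: now 3*log(z) + log(z + 2) - atan(z/3).
Answer: 3*log(z) + log(z + 2) - atan(z/3).


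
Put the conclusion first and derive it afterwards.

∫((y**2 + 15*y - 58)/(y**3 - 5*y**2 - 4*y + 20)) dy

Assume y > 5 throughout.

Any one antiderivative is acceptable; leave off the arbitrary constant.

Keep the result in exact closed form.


The answer is 2*log(y - 5) + 2*log(y - 2) - 3*log(y + 2).
Step 1. Decompose ∫((y**2 + 15*y - 58)/(y**3 - 5*y**2 - 4*y + 20)) dy by partial fractions, (y**2 + 15*y - 58)/(y**3 - 5*y**2 - 4*y + 20) = -3/(y + 2) + 2/(y - 2) + 2/(y - 5): now ∫(2/(y - 5)) dy + ∫(2/(y - 2)) dy + ∫(-3/(y + 2)) dy.
Step 2. Evaluate the standard form [assuming y > -2]: now -3*log(y + 2) + ∫(2/(y - 5)) dy + ∫(2/(y - 2)) dy.
Step 3. Evaluate the standard form [assuming y > 2]: now 2*log(y - 2) - 3*log(y + 2) + ∫(2/(y - 5)) dy.
Step 4. Evaluate the standard form [assuming y > 5]: now 2*log(y - 5) + 2*log(y - 2) - 3*log(y + 2).
Answer: 2*log(y - 5) + 2*log(y - 2) - 3*log(y + 2).


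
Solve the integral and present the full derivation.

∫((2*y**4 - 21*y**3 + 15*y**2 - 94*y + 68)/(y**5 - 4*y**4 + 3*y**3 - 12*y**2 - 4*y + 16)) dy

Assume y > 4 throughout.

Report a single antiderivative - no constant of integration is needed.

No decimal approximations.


Step 1. Decompose ∫((2*y**4 - 21*y**3 + 15*y**2 - 94*y + 68)/(y**5 - 4*y**4 + 3*y**3 - 12*y**2 - 4*y + 16)) dy by partial fractions, (2*y**4 - 21*y**3 + 15*y**2 - 94*y + 68)/(y**5 - 4*y**4 + 3*y**3 - 12*y**2 - 4*y + 16) = 2/(y**2 + 4) + 4/(y + 1) + 1/(y - 1) - 3/(y - 4): now ∫(-3/(y - 4)) dy + ∫(1/(y - 1)) dy + ∫(4/(y + 1)) dy + ∫(2/(y**2 + 4)) dy.
Step 2. Evaluate the standard form [assuming y > 4]: now -3*log(y - 4) + ∫(1/(y - 1)) dy + ∫(4/(y + 1)) dy + ∫(2/(y**2 + 4)) dy.
Step 3. Evaluate the standard form [assuming y > -1]: now -3*log(y - 4) + 4*log(y + 1) + ∫(1/(y - 1)) dy + ∫(2/(y**2 + 4)) dy.
Step 4. Evaluate the standard form [assuming y > 1]: now -3*log(y - 4) + log(y - 1) + 4*log(y + 1) + ∫(2/(y**2 + 4)) dy.
Step 5. Evaluate the standard form: now -3*log(y - 4) + log(y - 1) + 4*log(y + 1) + atan(y/2).
Answer: -3*log(y - 4) + log(y - 1) + 4*log(y + 1) + atan(y/2).


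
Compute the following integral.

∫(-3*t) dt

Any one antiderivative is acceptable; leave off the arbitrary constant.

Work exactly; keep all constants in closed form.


Answer: -3*t**2/2.


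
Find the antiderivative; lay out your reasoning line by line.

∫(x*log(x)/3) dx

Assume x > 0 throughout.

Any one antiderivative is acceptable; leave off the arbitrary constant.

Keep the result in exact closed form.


Step 1. Integrate ∫(x*log(x)/3) dx by parts with u = log(x), dv = (x/3) dx, so v = x**2/6 [assuming x > 0]: now x**2*log(x)/6 + ∫(-x/6) dx.
Step 2. Evaluate the standard form: now x**2*log(x)/6 - x**2/12.
Answer: x**2*log(x)/6 - x**2/12.


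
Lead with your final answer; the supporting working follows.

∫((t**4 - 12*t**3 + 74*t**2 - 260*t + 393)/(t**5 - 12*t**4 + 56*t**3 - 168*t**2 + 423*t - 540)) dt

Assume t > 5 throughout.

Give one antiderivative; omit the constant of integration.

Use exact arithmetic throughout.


The answer is log(t - 5) - log(t - 4) + log(t - 3) - 4*atan(t/3)/3.
Step 1. Decompose ∫((t**4 - 12*t**3 + 74*t**2 - 260*t + 393)/(t**5 - 12*t**4 + 56*t**3 - 168*t**2 + 423*t - 540)) dt by partial fractions, (t**4 - 12*t**3 + 74*t**2 - 260*t + 393)/(t**5 - 12*t**4 + 56*t**3 - 168*t**2 + 423*t - 540) = -4/(t**2 + 9) + 1/(t - 3) - 1/(t - 4) + 1/(t - 5): now ∫(1/(t - 5)) dt + ∫(-1/(t - 4)) dt + ∫(1/(t - 3)) dt + ∫(-4/(t**2 + 9)) dt.
Step 2. Evaluate the standard form [assuming t > 4]: now -log(t - 4) + ∫(1/(t - 5)) dt + ∫(1/(t - 3)) dt + ∫(-4/(t**2 + 9)) dt.
Step 3. Evaluate the standard form [assuming t > 3]: now -log(t - 4) + log(t - 3) + ∫(1/(t - 5)) dt + ∫(-4/(t**2 + 9)) dt.
Step 4. Evaluate the standard form [assuming t > 5]: now log(t - 5) - log(t - 4) + log(t - 3) + ∫(-4/(t**2 + 9)) dt.
Step 5. Evaluate the standard form: now log(t - 5) - log(t - 4) + log(t - 3) - 4*atan(t/3)/3.
Answer: log(t - 5) - log(t - 4) + log(t - 3) - 4*atan(t/3)/3.
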